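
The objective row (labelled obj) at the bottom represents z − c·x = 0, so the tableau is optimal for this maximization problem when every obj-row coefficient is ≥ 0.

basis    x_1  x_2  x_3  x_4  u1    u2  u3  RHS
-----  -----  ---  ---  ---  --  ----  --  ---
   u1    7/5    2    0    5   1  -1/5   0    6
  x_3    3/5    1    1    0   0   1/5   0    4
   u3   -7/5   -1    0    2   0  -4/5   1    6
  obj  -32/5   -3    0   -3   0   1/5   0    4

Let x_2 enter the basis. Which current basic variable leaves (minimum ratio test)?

Column x_2 entries and ratios — u1: 6/2 = 3; x_3: 4/1 = 4; u3: -1 ≤ 0, skip.
Smallest ratio is 3 in the row of u1, so u1 leaves.

u1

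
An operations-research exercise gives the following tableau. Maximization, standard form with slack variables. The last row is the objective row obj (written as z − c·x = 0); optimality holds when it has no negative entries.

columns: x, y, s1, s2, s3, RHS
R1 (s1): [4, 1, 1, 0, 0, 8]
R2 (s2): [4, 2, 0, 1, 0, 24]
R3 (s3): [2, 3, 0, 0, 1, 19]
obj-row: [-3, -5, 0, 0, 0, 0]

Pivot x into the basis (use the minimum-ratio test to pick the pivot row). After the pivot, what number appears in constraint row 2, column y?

Ratio test on column x — row 1: 8/4 = 2; row 2: 24/4 = 6; row 3: 19/2 = 19/2. Minimum is 2 at row 1 (s1 leaves); pivot element 4.
Divide row 1 by 4; eliminate column x from the other rows.
Row 2 update in column y: 2 − 4·(1/4) = 1.

1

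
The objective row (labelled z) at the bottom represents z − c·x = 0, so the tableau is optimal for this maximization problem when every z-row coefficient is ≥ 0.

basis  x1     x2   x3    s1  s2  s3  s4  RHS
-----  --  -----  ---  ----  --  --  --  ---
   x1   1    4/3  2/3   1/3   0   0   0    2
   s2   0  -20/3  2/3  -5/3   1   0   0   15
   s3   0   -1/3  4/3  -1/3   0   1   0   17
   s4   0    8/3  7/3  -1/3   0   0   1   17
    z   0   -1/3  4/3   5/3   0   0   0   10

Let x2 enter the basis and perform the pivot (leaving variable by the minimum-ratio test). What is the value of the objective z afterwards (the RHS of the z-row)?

21/2

Ratio test on column x2 — row 1: 2/(4/3) = 3/2; row 2: entry -20/3 ≤ 0; row 3: entry -1/3 ≤ 0; row 4: 17/(8/3) = 51/8. Minimum is 3/2 at row 1 (x1 leaves); pivot element 4/3.
Pivot on row 1; the z-row RHS becomes 10 − (-1/3)·(3/2) = 21/2.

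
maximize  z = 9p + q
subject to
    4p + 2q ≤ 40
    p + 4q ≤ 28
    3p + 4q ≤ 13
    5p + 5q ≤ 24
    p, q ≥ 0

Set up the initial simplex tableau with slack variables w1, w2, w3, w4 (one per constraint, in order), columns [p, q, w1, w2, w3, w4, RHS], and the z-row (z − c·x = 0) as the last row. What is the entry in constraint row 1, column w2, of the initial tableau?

0

Slack w2 belongs to constraint 2; its column is the unit vector e_2, so the entry in row 1 is 0.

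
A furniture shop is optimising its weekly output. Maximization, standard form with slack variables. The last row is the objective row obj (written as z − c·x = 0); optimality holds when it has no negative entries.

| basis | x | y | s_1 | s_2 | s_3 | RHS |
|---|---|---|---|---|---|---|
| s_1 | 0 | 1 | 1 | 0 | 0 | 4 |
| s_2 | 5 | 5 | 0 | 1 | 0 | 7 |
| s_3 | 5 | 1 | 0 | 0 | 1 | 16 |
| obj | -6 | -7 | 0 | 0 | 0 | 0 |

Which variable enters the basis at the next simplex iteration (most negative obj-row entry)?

Negative obj-row entries: x: -6, y: -7.
The most negative is -7 in column y, so y enters.

y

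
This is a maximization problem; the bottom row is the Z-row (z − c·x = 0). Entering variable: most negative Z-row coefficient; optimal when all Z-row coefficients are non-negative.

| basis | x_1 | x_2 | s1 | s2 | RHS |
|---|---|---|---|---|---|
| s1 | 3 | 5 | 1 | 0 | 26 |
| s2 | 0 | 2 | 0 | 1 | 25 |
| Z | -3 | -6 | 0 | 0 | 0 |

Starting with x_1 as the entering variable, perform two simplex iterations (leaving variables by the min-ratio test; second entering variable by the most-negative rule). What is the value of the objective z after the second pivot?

Ratio test on column x_1 — row 1: 26/3 = 26/3; row 2: entry 0 ≤ 0. Minimum is 26/3 at row 1 (s1 leaves); pivot element 3.
Pivot on row 1; the Z-row RHS becomes 0 − (-3)·(26/3) = 26.
Next entering variable (most negative Z-row entry -1): x_2.
Ratio test on column x_2 — row 1: (26/3)/(5/3) = 26/5; row 2: 25/2 = 25/2. Minimum is 26/5 at row 1 (x_1 leaves); pivot element 5/3.
After the second pivot the Z-row RHS is 26 − (-1)·(26/5) = 156/5.

156/5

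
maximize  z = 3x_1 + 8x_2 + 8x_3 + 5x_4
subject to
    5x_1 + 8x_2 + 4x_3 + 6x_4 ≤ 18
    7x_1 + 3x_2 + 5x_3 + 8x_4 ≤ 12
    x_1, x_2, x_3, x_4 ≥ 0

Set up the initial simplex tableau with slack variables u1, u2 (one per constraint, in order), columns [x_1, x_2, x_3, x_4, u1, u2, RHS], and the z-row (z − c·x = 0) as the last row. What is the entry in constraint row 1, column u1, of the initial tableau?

1

Slack u1 belongs to constraint 1; its column is the unit vector e_1, so the entry in row 1 is 1.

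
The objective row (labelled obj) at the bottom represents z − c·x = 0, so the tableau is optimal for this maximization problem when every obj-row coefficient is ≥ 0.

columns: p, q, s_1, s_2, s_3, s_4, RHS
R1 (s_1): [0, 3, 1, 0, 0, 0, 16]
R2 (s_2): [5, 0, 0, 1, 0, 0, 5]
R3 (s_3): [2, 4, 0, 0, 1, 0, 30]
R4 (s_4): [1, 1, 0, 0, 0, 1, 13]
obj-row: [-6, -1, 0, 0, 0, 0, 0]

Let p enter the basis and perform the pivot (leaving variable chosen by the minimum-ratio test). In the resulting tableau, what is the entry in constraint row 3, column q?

Ratio test on column p — row 1: entry 0 ≤ 0; row 2: 5/5 = 1; row 3: 30/2 = 15; row 4: 13/1 = 13. Minimum is 1 at row 2 (s_2 leaves); pivot element 5.
Divide row 2 by 5; eliminate column p from the other rows.
Row 3 update in column q: 4 − 2·0 = 4.

4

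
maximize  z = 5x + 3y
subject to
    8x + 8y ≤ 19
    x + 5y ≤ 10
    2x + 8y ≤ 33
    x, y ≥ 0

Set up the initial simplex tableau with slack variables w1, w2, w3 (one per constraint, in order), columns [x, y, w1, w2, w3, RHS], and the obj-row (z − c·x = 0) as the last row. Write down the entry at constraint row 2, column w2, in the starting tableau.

Slack w2 belongs to constraint 2; its column is the unit vector e_2, so the entry in row 2 is 1.

1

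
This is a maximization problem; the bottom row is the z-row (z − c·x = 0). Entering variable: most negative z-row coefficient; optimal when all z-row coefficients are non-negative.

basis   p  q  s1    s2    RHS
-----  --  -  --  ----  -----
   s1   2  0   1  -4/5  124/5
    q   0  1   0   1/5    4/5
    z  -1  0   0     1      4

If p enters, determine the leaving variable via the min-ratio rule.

Column p entries and ratios — s1: (124/5)/2 = 62/5; q: 0 ≤ 0, skip.
Smallest ratio is 62/5 in the row of s1, so s1 leaves.

s1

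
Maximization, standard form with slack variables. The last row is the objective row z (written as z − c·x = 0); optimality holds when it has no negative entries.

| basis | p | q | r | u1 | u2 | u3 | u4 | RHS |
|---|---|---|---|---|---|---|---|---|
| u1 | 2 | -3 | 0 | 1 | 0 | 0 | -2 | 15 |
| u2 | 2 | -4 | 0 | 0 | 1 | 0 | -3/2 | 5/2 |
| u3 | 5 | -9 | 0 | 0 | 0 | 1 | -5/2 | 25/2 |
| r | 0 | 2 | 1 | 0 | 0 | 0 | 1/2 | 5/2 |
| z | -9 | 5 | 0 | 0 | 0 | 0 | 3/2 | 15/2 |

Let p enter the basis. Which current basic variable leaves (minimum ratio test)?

Column p entries and ratios — u1: 15/2 = 15/2; u2: (5/2)/2 = 5/4; u3: (25/2)/5 = 5/2; r: 0 ≤ 0, skip.
Smallest ratio is 5/4 in the row of u2, so u2 leaves.

u2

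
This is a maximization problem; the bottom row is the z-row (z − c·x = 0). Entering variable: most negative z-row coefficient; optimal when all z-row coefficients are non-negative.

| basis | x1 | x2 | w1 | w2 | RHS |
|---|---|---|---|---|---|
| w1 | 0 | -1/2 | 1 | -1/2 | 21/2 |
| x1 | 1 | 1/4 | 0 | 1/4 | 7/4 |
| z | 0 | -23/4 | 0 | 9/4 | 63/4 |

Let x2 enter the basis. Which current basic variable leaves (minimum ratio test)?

Column x2 entries and ratios — w1: -1/2 ≤ 0, skip; x1: (7/4)/(1/4) = 7.
Smallest ratio is 7 in the row of x1, so x1 leaves.

x1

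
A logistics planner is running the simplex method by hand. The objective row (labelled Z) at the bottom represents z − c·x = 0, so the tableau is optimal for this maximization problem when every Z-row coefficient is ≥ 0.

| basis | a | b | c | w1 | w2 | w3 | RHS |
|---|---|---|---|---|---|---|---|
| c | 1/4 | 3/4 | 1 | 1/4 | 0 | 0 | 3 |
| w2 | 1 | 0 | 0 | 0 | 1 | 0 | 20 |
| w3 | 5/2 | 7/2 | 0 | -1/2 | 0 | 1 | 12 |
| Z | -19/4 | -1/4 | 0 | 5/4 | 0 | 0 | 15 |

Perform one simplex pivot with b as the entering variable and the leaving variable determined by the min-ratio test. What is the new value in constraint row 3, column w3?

2/7

Ratio test on column b — row 1: 3/(3/4) = 4; row 2: entry 0 ≤ 0; row 3: 12/(7/2) = 24/7. Minimum is 24/7 at row 3 (w3 leaves); pivot element 7/2.
Divide row 3 by 7/2; eliminate column b from the other rows.
In the new row 3, the w3 entry is the old entry divided by the pivot: 1/(7/2) = 2/7.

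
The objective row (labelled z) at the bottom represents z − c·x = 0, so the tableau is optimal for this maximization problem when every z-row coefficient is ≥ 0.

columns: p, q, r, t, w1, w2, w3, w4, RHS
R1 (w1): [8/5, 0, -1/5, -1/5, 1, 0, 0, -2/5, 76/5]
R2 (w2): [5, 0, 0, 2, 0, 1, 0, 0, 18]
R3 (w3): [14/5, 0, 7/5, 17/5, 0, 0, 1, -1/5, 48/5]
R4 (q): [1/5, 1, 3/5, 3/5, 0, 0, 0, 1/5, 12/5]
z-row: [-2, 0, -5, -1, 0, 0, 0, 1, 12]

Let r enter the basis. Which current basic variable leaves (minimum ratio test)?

Column r entries and ratios — w1: -1/5 ≤ 0, skip; w2: 0 ≤ 0, skip; w3: (48/5)/(7/5) = 48/7; q: (12/5)/(3/5) = 4.
Smallest ratio is 4 in the row of q, so q leaves.

q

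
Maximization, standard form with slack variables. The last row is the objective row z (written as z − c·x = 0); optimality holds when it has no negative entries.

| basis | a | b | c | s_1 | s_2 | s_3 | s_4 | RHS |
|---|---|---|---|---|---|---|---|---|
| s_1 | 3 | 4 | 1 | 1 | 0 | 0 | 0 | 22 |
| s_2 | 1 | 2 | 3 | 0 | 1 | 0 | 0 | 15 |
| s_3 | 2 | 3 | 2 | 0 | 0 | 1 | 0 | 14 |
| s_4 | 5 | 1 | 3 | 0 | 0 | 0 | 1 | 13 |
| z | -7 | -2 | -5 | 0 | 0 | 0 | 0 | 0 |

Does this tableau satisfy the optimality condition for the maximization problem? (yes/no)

The z-row has a negative entry -7 in column a, so it is not optimal.

no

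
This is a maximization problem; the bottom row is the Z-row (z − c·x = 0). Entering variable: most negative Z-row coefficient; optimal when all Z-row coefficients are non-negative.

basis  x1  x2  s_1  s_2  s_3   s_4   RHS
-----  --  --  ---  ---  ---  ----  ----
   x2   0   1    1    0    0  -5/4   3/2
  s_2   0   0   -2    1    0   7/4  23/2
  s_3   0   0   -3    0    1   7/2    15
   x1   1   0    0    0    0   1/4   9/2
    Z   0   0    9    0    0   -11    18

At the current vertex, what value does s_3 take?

15

s_3 is basic (row 3); its value is the RHS of that row, 15.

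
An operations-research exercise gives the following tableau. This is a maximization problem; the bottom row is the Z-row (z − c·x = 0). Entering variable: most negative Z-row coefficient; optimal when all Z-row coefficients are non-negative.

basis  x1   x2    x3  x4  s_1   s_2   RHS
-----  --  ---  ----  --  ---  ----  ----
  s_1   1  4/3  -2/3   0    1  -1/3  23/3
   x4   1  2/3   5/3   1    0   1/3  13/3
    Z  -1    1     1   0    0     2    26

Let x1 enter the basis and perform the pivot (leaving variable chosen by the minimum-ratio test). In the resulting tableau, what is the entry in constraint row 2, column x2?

2/3

Ratio test on column x1 — row 1: (23/3)/1 = 23/3; row 2: (13/3)/1 = 13/3. Minimum is 13/3 at row 2 (x4 leaves); pivot element 1.
Divide row 2 by 1; eliminate column x1 from the other rows.
In the new row 2, the x2 entry is the old entry divided by the pivot: (2/3)/1 = 2/3.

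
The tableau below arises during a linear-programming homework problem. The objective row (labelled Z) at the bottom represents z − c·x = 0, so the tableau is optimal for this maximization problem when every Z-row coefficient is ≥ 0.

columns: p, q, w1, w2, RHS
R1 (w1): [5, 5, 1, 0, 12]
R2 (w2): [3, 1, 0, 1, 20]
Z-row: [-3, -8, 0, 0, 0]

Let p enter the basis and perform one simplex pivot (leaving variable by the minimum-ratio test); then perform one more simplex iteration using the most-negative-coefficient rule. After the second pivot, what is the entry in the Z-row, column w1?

8/5

Ratio test on column p — row 1: 12/5 = 12/5; row 2: 20/3 = 20/3. Minimum is 12/5 at row 1 (w1 leaves); pivot element 5.
Divide row 1 by 5; eliminate column p from the other rows.
Second iteration: most negative Z-row entry is -5 in column q, so q enters.
Ratio test on column q — row 1: (12/5)/1 = 12/5; row 2: entry -2 ≤ 0. Minimum is 12/5 at row 1 (p leaves); pivot element 1.
Divide row 1 by 1; eliminate column q from the other rows.
After both pivots, the entry at the Z-row, column w1 is 8/5.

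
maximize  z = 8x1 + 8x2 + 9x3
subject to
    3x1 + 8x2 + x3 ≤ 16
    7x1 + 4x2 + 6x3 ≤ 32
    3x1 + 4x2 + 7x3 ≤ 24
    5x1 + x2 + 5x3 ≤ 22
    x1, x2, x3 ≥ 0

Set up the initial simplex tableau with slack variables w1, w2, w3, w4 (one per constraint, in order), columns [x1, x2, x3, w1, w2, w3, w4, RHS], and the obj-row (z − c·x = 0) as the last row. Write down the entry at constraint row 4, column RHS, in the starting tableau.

The RHS of constraint 4 is b_4 = 22.

22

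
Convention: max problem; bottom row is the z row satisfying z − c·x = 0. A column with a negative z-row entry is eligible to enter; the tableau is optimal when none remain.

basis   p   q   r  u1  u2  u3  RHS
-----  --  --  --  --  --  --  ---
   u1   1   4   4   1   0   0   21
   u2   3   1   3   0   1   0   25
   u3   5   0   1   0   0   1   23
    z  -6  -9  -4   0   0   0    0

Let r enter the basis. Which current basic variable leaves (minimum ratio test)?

Column r entries and ratios — u1: 21/4 = 21/4; u2: 25/3 = 25/3; u3: 23/1 = 23.
Smallest ratio is 21/4 in the row of u1, so u1 leaves.

u1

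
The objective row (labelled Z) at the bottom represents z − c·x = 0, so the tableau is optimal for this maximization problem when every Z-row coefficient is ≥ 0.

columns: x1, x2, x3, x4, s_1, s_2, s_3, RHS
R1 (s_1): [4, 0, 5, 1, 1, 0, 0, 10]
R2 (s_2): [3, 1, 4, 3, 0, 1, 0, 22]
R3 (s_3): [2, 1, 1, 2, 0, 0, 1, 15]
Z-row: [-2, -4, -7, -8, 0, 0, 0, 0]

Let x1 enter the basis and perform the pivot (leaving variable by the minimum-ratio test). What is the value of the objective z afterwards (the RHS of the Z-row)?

5

Ratio test on column x1 — row 1: 10/4 = 5/2; row 2: 22/3 = 22/3; row 3: 15/2 = 15/2. Minimum is 5/2 at row 1 (s_1 leaves); pivot element 4.
Pivot on row 1; the Z-row RHS becomes 0 − (-2)·(5/2) = 5.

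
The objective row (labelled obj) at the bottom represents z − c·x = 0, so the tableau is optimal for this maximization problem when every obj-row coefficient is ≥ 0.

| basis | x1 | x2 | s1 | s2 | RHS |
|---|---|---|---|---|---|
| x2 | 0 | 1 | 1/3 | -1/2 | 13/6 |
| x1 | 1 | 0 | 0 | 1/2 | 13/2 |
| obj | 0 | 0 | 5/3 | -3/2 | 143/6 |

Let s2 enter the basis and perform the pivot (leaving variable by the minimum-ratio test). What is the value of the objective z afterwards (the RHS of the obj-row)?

130/3

Ratio test on column s2 — row 1: entry -1/2 ≤ 0; row 2: (13/2)/(1/2) = 13. Minimum is 13 at row 2 (x1 leaves); pivot element 1/2.
Pivot on row 2; the obj-row RHS becomes 143/6 − (-3/2)·13 = 130/3.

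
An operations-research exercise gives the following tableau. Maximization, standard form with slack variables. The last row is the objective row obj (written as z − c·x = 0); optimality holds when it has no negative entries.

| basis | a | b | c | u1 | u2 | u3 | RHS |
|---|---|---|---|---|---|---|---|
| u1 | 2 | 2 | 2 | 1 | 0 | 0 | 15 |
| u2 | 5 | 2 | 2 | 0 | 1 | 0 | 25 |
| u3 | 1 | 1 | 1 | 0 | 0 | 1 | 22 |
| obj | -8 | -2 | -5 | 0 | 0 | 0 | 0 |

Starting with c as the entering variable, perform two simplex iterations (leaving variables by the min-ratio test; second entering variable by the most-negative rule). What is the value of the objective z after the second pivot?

95/2

Ratio test on column c — row 1: 15/2 = 15/2; row 2: 25/2 = 25/2; row 3: 22/1 = 22. Minimum is 15/2 at row 1 (u1 leaves); pivot element 2.
Pivot on row 1; the obj-row RHS becomes 0 − (-5)·(15/2) = 75/2.
Next entering variable (most negative obj-row entry -3): a.
Ratio test on column a — row 1: (15/2)/1 = 15/2; row 2: 10/3 = 10/3; row 3: entry 0 ≤ 0. Minimum is 10/3 at row 2 (u2 leaves); pivot element 3.
After the second pivot the obj-row RHS is 75/2 − (-3)·(10/3) = 95/2.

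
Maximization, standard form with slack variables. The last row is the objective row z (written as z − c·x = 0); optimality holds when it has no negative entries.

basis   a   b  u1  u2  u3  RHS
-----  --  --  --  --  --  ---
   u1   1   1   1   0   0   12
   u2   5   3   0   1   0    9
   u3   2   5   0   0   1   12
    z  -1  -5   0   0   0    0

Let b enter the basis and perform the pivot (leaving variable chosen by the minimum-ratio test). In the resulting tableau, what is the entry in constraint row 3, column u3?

Ratio test on column b — row 1: 12/1 = 12; row 2: 9/3 = 3; row 3: 12/5 = 12/5. Minimum is 12/5 at row 3 (u3 leaves); pivot element 5.
Divide row 3 by 5; eliminate column b from the other rows.
In the new row 3, the u3 entry is the old entry divided by the pivot: 1/5 = 1/5.

1/5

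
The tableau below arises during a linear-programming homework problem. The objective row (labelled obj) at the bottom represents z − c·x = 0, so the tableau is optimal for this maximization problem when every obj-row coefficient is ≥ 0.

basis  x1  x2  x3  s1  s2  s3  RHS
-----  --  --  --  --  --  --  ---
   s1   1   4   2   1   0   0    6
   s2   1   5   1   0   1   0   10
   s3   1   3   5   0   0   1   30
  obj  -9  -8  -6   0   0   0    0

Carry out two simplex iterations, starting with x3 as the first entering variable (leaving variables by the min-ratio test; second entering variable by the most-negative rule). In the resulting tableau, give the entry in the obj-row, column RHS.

Ratio test on column x3 — row 1: 6/2 = 3; row 2: 10/1 = 10; row 3: 30/5 = 6. Minimum is 3 at row 1 (s1 leaves); pivot element 2.
Divide row 1 by 2; eliminate column x3 from the other rows.
Second iteration: most negative obj-row entry is -6 in column x1, so x1 enters.
Ratio test on column x1 — row 1: 3/(1/2) = 6; row 2: 7/(1/2) = 14; row 3: entry -3/2 ≤ 0. Minimum is 6 at row 1 (x3 leaves); pivot element 1/2.
Divide row 1 by 1/2; eliminate column x1 from the other rows.
After both pivots, the entry at the obj-row, column RHS is 54.

54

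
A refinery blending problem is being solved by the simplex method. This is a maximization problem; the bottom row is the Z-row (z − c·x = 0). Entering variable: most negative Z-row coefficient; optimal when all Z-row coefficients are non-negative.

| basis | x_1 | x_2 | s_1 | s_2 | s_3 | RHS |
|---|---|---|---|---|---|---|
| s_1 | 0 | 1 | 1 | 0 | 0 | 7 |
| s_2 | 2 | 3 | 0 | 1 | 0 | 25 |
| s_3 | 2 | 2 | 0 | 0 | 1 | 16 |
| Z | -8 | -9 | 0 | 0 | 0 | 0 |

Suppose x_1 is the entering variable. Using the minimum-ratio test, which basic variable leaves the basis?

s_3

Column x_1 entries and ratios — s_1: 0 ≤ 0, skip; s_2: 25/2 = 25/2; s_3: 16/2 = 8.
Smallest ratio is 8 in the row of s_3, so s_3 leaves.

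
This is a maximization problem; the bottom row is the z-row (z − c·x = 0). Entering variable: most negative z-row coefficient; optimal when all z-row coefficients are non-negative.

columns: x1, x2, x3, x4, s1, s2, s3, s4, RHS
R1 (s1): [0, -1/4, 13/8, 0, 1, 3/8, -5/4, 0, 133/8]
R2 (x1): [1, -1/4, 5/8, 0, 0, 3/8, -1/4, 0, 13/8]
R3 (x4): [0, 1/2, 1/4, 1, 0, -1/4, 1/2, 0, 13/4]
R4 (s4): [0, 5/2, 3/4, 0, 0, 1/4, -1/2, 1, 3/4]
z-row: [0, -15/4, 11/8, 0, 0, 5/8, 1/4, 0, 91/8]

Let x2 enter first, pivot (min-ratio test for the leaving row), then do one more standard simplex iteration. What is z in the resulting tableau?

181/12

Ratio test on column x2 — row 1: entry -1/4 ≤ 0; row 2: entry -1/4 ≤ 0; row 3: (13/4)/(1/2) = 13/2; row 4: (3/4)/(5/2) = 3/10. Minimum is 3/10 at row 4 (s4 leaves); pivot element 5/2.
Pivot on row 4; the z-row RHS becomes 91/8 − (-15/4)·(3/10) = 25/2.
Next entering variable (most negative z-row entry -1/2): s3.
Ratio test on column s3 — row 1: entry -13/10 ≤ 0; row 2: entry -3/10 ≤ 0; row 3: (31/10)/(3/5) = 31/6; row 4: entry -1/5 ≤ 0. Minimum is 31/6 at row 3 (x4 leaves); pivot element 3/5.
After the second pivot the z-row RHS is 25/2 − (-1/2)·(31/6) = 181/12.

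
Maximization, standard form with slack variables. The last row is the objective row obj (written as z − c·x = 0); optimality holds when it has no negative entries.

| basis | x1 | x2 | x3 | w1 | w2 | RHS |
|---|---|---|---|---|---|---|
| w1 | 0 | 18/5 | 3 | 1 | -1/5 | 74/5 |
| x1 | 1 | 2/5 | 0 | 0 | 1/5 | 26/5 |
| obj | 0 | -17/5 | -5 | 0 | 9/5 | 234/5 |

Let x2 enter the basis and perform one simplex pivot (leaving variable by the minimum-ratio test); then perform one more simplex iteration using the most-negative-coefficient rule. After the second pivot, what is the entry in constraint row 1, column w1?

Ratio test on column x2 — row 1: (74/5)/(18/5) = 37/9; row 2: (26/5)/(2/5) = 13. Minimum is 37/9 at row 1 (w1 leaves); pivot element 18/5.
Divide row 1 by 18/5; eliminate column x2 from the other rows.
Second iteration: most negative obj-row entry is -13/6 in column x3, so x3 enters.
Ratio test on column x3 — row 1: (37/9)/(5/6) = 74/15; row 2: entry -1/3 ≤ 0. Minimum is 74/15 at row 1 (x2 leaves); pivot element 5/6.
Divide row 1 by 5/6; eliminate column x3 from the other rows.
After both pivots, the entry at constraint row 1, column w1 is 1/3.

1/3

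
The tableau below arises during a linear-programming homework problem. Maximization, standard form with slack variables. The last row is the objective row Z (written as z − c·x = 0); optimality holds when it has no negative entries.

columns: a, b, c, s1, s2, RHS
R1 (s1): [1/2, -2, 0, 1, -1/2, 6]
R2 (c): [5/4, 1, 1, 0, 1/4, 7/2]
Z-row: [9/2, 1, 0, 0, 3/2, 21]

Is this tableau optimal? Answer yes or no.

yes

Every Z-row coefficient is ≥ 0, so the tableau is optimal.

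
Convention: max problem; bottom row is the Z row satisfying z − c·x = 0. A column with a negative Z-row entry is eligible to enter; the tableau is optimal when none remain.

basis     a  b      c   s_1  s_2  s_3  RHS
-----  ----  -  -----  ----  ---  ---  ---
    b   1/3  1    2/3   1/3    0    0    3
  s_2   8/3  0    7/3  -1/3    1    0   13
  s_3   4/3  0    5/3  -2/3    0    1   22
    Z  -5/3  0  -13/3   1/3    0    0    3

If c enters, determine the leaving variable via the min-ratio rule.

Column c entries and ratios — b: 3/(2/3) = 9/2; s_2: 13/(7/3) = 39/7; s_3: 22/(5/3) = 66/5.
Smallest ratio is 9/2 in the row of b, so b leaves.

b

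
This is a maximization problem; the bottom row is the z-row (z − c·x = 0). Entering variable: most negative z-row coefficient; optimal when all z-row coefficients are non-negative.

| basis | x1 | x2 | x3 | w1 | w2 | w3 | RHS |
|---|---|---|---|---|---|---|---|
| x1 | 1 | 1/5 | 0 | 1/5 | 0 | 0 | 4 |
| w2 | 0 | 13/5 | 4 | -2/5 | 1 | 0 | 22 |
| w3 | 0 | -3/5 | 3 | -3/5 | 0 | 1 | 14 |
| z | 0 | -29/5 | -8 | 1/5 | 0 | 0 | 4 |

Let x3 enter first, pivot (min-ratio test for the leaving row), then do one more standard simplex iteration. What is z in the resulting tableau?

826/17

Ratio test on column x3 — row 1: entry 0 ≤ 0; row 2: 22/4 = 11/2; row 3: 14/3 = 14/3. Minimum is 14/3 at row 3 (w3 leaves); pivot element 3.
Pivot on row 3; the z-row RHS becomes 4 − (-8)·(14/3) = 124/3.
Next entering variable (most negative z-row entry -37/5): x2.
Ratio test on column x2 — row 1: 4/(1/5) = 20; row 2: (10/3)/(17/5) = 50/51; row 3: entry -1/5 ≤ 0. Minimum is 50/51 at row 2 (w2 leaves); pivot element 17/5.
After the second pivot the z-row RHS is 124/3 − (-37/5)·(50/51) = 826/17.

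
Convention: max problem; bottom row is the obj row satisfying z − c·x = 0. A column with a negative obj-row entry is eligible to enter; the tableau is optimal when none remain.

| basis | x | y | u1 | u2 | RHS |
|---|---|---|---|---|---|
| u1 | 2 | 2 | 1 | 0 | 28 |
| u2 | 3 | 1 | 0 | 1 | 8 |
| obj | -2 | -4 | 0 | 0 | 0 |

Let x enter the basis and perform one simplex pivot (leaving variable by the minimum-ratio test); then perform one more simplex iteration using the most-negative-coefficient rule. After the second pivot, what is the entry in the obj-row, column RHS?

32

Ratio test on column x — row 1: 28/2 = 14; row 2: 8/3 = 8/3. Minimum is 8/3 at row 2 (u2 leaves); pivot element 3.
Divide row 2 by 3; eliminate column x from the other rows.
Second iteration: most negative obj-row entry is -10/3 in column y, so y enters.
Ratio test on column y — row 1: (68/3)/(4/3) = 17; row 2: (8/3)/(1/3) = 8. Minimum is 8 at row 2 (x leaves); pivot element 1/3.
Divide row 2 by 1/3; eliminate column y from the other rows.
After both pivots, the entry at the obj-row, column RHS is 32.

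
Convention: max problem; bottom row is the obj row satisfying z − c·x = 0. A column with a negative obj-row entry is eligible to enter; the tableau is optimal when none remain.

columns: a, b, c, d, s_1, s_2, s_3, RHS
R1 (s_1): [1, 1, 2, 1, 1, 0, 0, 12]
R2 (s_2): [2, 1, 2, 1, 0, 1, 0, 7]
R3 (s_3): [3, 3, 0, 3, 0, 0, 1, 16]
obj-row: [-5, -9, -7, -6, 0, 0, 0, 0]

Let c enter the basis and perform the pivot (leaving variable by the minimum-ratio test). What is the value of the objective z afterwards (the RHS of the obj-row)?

49/2

Ratio test on column c — row 1: 12/2 = 6; row 2: 7/2 = 7/2; row 3: entry 0 ≤ 0. Minimum is 7/2 at row 2 (s_2 leaves); pivot element 2.
Pivot on row 2; the obj-row RHS becomes 0 − (-7)·(7/2) = 49/2.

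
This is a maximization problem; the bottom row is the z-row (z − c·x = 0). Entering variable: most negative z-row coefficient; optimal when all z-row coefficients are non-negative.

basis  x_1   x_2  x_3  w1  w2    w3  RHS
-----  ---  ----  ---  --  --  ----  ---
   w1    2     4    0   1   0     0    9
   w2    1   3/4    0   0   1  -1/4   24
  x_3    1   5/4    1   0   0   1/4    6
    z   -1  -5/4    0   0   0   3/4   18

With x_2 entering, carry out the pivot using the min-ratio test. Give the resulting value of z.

333/16

Ratio test on column x_2 — row 1: 9/4 = 9/4; row 2: 24/(3/4) = 32; row 3: 6/(5/4) = 24/5. Minimum is 9/4 at row 1 (w1 leaves); pivot element 4.
Pivot on row 1; the z-row RHS becomes 18 − (-5/4)·(9/4) = 333/16.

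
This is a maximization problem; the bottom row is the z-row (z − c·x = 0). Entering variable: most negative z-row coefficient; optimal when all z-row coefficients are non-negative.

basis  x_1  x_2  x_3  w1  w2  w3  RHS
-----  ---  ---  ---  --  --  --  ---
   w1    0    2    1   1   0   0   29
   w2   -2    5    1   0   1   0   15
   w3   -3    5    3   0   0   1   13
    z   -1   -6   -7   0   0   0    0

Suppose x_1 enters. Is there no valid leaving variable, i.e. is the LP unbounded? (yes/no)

yes

Every constraint-row entry in column x_1 is ≤ 0, so increasing x_1 is unbounded.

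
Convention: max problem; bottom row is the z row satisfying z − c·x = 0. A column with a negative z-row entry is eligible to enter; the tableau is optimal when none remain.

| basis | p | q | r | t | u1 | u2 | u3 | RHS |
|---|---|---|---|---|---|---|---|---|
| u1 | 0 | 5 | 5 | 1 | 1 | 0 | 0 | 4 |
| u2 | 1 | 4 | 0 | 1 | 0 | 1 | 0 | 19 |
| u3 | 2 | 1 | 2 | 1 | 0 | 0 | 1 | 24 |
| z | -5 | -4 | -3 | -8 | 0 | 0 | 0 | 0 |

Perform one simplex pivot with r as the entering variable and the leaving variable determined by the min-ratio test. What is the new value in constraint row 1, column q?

1

Ratio test on column r — row 1: 4/5 = 4/5; row 2: entry 0 ≤ 0; row 3: 24/2 = 12. Minimum is 4/5 at row 1 (u1 leaves); pivot element 5.
Divide row 1 by 5; eliminate column r from the other rows.
In the new row 1, the q entry is the old entry divided by the pivot: 5/5 = 1.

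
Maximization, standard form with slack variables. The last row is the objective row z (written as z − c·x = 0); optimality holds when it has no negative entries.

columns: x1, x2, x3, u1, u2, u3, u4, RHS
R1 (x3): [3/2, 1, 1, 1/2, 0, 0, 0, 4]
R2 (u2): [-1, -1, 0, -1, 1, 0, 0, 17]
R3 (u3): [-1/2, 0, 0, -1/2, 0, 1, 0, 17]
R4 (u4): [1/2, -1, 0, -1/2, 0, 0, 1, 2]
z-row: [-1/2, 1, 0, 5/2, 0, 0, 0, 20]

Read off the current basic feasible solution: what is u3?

17

u3 is basic (row 3); its value is the RHS of that row, 17.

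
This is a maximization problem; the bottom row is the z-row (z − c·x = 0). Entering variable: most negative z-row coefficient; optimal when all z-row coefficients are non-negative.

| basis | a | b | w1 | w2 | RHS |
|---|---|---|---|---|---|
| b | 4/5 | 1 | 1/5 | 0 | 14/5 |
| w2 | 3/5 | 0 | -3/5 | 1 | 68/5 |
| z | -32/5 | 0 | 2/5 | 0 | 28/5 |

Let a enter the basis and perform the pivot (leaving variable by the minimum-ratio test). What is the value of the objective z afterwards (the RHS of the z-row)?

Ratio test on column a — row 1: (14/5)/(4/5) = 7/2; row 2: (68/5)/(3/5) = 68/3. Minimum is 7/2 at row 1 (b leaves); pivot element 4/5.
Pivot on row 1; the z-row RHS becomes 28/5 − (-32/5)·(7/2) = 28.

28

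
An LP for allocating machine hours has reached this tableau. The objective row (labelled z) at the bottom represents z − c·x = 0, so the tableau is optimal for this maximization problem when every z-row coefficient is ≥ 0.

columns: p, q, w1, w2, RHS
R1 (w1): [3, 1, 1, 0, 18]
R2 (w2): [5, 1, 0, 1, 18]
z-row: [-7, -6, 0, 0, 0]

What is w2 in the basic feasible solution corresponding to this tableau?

18

w2 is basic (row 2); its value is the RHS of that row, 18.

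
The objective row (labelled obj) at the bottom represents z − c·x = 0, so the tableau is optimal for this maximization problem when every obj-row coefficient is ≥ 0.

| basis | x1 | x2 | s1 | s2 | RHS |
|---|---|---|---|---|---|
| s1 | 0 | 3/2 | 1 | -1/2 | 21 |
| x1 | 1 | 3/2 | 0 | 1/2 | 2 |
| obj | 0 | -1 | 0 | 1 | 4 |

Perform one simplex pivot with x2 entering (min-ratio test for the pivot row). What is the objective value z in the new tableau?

Ratio test on column x2 — row 1: 21/(3/2) = 14; row 2: 2/(3/2) = 4/3. Minimum is 4/3 at row 2 (x1 leaves); pivot element 3/2.
Pivot on row 2; the obj-row RHS becomes 4 − (-1)·(4/3) = 16/3.

16/3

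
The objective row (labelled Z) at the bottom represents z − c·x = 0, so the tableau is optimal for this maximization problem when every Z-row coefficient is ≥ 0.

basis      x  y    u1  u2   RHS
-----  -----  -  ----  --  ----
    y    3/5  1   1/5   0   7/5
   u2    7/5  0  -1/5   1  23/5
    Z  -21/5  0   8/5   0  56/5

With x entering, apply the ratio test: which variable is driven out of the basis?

y

Column x entries and ratios — y: (7/5)/(3/5) = 7/3; u2: (23/5)/(7/5) = 23/7.
Smallest ratio is 7/3 in the row of y, so y leaves.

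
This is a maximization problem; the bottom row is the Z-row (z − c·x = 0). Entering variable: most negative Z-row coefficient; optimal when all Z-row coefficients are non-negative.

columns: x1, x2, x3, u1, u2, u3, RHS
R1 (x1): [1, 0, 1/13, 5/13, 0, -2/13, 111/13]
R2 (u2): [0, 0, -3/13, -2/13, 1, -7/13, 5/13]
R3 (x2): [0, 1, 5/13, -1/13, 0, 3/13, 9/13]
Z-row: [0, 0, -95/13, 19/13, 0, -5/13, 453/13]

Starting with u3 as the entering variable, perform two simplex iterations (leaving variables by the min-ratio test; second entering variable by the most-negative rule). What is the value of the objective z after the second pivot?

Ratio test on column u3 — row 1: entry -2/13 ≤ 0; row 2: entry -7/13 ≤ 0; row 3: (9/13)/(3/13) = 3. Minimum is 3 at row 3 (x2 leaves); pivot element 3/13.
Pivot on row 3; the Z-row RHS becomes 453/13 − (-5/13)·3 = 36.
Next entering variable (most negative Z-row entry -20/3): x3.
Ratio test on column x3 — row 1: 9/(1/3) = 27; row 2: 2/(2/3) = 3; row 3: 3/(5/3) = 9/5. Minimum is 9/5 at row 3 (u3 leaves); pivot element 5/3.
After the second pivot the Z-row RHS is 36 − (-20/3)·(9/5) = 48.

48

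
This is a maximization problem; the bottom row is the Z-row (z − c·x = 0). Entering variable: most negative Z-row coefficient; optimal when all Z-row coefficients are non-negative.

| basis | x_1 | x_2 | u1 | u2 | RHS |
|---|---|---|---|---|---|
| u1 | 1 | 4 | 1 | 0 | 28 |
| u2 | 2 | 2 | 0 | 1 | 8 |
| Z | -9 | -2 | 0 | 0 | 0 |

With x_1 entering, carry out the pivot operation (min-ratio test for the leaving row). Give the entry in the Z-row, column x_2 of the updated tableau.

Ratio test on column x_1 — row 1: 28/1 = 28; row 2: 8/2 = 4. Minimum is 4 at row 2 (u2 leaves); pivot element 2.
Divide row 2 by 2; eliminate column x_1 from the other rows.
Z-row update in column x_2: -2 − (-9)·1 = 7.

7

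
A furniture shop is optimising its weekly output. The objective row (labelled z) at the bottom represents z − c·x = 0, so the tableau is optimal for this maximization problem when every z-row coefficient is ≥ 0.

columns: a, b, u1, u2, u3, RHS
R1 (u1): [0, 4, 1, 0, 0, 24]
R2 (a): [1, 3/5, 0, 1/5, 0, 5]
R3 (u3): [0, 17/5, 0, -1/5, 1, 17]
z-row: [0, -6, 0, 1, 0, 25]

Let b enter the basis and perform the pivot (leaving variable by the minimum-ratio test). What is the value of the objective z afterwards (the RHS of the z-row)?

Ratio test on column b — row 1: 24/4 = 6; row 2: 5/(3/5) = 25/3; row 3: 17/(17/5) = 5. Minimum is 5 at row 3 (u3 leaves); pivot element 17/5.
Pivot on row 3; the z-row RHS becomes 25 − (-6)·5 = 55.

55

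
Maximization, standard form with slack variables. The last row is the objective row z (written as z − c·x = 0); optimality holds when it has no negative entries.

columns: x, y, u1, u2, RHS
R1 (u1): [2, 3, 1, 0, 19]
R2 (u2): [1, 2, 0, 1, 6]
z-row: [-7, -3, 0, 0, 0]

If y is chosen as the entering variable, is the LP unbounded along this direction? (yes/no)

Column y has positive entries in row(s) 1, 2, so the ratio test bounds it — not unbounded.

no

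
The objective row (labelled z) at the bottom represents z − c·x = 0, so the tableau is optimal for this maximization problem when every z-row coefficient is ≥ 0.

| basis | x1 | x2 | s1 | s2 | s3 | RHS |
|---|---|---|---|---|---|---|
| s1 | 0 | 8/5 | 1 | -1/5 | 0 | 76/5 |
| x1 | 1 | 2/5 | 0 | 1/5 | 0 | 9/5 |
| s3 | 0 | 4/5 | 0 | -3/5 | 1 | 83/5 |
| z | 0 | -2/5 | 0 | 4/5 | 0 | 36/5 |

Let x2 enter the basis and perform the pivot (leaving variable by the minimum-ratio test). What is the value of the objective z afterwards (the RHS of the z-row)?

9

Ratio test on column x2 — row 1: (76/5)/(8/5) = 19/2; row 2: (9/5)/(2/5) = 9/2; row 3: (83/5)/(4/5) = 83/4. Minimum is 9/2 at row 2 (x1 leaves); pivot element 2/5.
Pivot on row 2; the z-row RHS becomes 36/5 − (-2/5)·(9/2) = 9.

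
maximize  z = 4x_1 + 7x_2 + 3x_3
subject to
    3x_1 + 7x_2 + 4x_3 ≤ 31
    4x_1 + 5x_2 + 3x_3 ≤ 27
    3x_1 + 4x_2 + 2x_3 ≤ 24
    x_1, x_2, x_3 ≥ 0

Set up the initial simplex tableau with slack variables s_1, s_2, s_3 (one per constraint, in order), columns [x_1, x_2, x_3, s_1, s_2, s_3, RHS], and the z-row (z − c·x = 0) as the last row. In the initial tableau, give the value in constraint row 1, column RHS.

31

The RHS of constraint 1 is b_1 = 31.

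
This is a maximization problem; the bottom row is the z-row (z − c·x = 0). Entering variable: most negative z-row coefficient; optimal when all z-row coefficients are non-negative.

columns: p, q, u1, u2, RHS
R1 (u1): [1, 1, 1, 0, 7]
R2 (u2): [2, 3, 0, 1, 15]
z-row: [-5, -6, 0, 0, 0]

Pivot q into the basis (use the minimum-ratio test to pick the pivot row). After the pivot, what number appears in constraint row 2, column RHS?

5

Ratio test on column q — row 1: 7/1 = 7; row 2: 15/3 = 5. Minimum is 5 at row 2 (u2 leaves); pivot element 3.
Divide row 2 by 3; eliminate column q from the other rows.
In the new row 2, the RHS entry is the old entry divided by the pivot: 15/3 = 5.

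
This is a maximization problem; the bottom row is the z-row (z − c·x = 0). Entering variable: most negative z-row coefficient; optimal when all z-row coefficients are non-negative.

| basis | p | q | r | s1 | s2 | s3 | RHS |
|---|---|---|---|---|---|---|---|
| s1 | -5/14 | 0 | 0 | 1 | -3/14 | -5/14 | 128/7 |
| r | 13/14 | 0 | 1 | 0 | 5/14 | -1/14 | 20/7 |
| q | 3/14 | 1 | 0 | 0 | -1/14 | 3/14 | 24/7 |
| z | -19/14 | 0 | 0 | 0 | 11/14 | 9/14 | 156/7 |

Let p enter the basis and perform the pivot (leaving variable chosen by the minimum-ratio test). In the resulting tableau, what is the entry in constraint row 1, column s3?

-5/13

Ratio test on column p — row 1: entry -5/14 ≤ 0; row 2: (20/7)/(13/14) = 40/13; row 3: (24/7)/(3/14) = 16. Minimum is 40/13 at row 2 (r leaves); pivot element 13/14.
Divide row 2 by 13/14; eliminate column p from the other rows.
Row 1 update in column s3: -5/14 − (-5/14)·(-1/13) = -5/13.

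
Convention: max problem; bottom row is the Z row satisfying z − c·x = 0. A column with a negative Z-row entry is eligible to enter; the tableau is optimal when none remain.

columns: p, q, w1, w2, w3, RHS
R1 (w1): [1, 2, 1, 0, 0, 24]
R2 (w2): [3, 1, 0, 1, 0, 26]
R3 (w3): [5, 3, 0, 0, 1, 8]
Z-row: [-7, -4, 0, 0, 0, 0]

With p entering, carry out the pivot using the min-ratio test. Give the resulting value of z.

Ratio test on column p — row 1: 24/1 = 24; row 2: 26/3 = 26/3; row 3: 8/5 = 8/5. Minimum is 8/5 at row 3 (w3 leaves); pivot element 5.
Pivot on row 3; the Z-row RHS becomes 0 − (-7)·(8/5) = 56/5.

56/5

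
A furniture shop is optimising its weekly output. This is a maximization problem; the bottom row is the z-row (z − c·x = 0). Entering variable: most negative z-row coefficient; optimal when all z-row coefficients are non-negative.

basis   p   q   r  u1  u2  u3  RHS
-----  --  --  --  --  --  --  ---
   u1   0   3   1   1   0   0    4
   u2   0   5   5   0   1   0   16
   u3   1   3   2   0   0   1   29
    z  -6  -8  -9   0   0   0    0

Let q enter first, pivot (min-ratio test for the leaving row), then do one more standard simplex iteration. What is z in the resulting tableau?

142/5

Ratio test on column q — row 1: 4/3 = 4/3; row 2: 16/5 = 16/5; row 3: 29/3 = 29/3. Minimum is 4/3 at row 1 (u1 leaves); pivot element 3.
Pivot on row 1; the z-row RHS becomes 0 − (-8)·(4/3) = 32/3.
Next entering variable (most negative z-row entry -19/3): r.
Ratio test on column r — row 1: (4/3)/(1/3) = 4; row 2: (28/3)/(10/3) = 14/5; row 3: 25/1 = 25. Minimum is 14/5 at row 2 (u2 leaves); pivot element 10/3.
After the second pivot the z-row RHS is 32/3 − (-19/3)·(14/5) = 142/5.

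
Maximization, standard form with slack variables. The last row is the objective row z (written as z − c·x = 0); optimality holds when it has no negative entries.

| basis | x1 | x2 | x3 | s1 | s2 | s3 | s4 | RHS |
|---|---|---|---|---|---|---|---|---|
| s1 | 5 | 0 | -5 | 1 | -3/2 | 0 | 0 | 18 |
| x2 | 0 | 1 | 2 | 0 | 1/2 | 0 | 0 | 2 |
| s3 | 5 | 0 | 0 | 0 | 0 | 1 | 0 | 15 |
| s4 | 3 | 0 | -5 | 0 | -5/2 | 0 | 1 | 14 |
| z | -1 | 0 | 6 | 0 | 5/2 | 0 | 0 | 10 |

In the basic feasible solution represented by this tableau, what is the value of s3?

s3 is basic (row 3); its value is the RHS of that row, 15.

15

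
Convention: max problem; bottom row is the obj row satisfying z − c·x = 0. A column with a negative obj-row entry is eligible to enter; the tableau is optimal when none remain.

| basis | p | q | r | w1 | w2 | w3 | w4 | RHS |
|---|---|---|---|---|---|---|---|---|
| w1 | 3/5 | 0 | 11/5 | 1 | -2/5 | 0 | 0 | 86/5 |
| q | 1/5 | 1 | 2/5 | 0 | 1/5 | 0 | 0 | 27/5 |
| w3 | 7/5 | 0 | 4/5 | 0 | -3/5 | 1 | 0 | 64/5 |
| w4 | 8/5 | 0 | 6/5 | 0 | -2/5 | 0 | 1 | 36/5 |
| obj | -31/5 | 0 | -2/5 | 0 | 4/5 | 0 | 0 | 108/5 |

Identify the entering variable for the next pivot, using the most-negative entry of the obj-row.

p

Negative obj-row entries: p: -31/5, r: -2/5.
The most negative is -31/5 in column p, so p enters.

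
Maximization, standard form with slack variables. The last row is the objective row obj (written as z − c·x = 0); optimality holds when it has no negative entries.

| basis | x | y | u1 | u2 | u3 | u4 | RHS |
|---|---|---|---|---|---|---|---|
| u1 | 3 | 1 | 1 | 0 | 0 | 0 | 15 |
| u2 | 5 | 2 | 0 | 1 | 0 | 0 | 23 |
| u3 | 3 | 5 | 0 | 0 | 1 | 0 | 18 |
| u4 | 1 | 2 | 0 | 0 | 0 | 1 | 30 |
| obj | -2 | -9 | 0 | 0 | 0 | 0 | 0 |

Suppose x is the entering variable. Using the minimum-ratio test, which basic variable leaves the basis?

Column x entries and ratios — u1: 15/3 = 5; u2: 23/5 = 23/5; u3: 18/3 = 6; u4: 30/1 = 30.
Smallest ratio is 23/5 in the row of u2, so u2 leaves.

u2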